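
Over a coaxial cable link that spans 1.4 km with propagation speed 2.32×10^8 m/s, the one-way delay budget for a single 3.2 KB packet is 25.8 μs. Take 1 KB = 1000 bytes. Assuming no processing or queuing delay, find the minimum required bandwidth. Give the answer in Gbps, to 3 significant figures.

L = 25600 bits.
Propagation delay = 1400 / 2.32e+08 = 6.03448 μs.
Transmission budget = 25.8 − 6.03448 = 19.7655 μs.
R ≥ L / t_tx = 25600 bits / 1.97655e-05 s = 1.30 Gbps.

1.30 Gbps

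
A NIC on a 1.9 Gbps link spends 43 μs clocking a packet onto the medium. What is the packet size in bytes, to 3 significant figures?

L = R × t_tx = 1900000000 b/s × 4.3e-05 s = 81700 bits.
In bytes: 81700 / 8 = 10200 bytes.

10200 bytes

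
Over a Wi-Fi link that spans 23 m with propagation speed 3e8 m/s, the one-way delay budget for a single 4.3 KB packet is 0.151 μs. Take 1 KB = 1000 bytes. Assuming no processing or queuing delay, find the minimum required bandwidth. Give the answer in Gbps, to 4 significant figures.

462.8 Gbps

L = 34400 bits.
Propagation delay = 23 / 300000000 = 0.0766667 μs.
Transmission budget = 0.151 − 0.0766667 = 0.0743333 μs.
R ≥ L / t_tx = 34400 bits / 7.43333e-08 s = 462.8 Gbps.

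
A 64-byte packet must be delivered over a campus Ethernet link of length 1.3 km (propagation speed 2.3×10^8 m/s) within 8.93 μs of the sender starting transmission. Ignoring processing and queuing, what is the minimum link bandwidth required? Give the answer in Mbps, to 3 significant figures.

156 Mbps

L = 512 bits.
Propagation delay = 1300 / 2.3e+08 = 5.65217 μs.
Transmission budget = 8.93 − 5.65217 = 3.27783 μs.
R ≥ L / t_tx = 512 bits / 3.27783e-06 s = 156 Mbps.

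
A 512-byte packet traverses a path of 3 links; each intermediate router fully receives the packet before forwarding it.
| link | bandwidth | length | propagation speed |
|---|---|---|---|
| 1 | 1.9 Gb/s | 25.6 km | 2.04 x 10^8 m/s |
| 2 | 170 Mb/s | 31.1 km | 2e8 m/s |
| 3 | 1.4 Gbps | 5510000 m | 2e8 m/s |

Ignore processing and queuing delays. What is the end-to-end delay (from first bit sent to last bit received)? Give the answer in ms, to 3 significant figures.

L = 512 × 8 = 4096 bits.
Transmission delays (L/R per hop): 0.00215579, 0.0240941, 0.00292571 ms; sum = 0.0291756 ms.
Propagation delays (d/s per hop): 0.12549, 0.1555, 27.55 ms; sum = 27.831 ms.
End-to-end = 27.9 ms.

27.9 ms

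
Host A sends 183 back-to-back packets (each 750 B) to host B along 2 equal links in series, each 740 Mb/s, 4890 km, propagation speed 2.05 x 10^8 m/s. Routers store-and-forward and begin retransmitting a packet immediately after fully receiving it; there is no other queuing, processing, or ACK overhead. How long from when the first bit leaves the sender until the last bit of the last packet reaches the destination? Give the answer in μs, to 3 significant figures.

49200 μs

Per-hop transmission t_tx = L/R = 6000/740000000 = 8.10811 μs.
Per-hop propagation t_prop = 4890000/2.05e+08 = 23853.7 μs.
Pipeline fill: first packet needs 2·t_tx to clear all hops; remaining 182 packets each add one t_tx.
Total = (2+183-1)·t_tx + 2·t_prop = 184·8.10811 + 2·23853.7 = 49200 μs.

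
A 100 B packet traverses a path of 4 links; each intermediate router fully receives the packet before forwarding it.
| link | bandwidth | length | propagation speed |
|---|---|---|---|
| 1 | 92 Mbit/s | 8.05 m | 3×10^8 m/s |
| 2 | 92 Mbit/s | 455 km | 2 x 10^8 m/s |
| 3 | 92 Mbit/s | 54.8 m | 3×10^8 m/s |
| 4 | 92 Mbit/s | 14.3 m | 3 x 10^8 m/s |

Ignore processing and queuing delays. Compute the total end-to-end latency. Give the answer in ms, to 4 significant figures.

2.310 ms

L = 100 × 8 = 800 bits.
Transmission delay per hop = L/R = 800/92000000 = 0.00869565 ms; 4 hops → 0.0347826 ms.
Propagation delays (d/s per hop): 2.68333e-05, 2.275, 0.000182667, 4.76667e-05 ms; sum = 2.27526 ms.
End-to-end = 2.310 ms.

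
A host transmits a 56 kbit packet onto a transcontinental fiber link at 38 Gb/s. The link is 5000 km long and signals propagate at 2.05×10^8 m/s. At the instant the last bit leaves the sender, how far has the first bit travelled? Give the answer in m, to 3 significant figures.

t_tx = L/R = 56000/38000000000 = 1.47368e-06 s.
Distance = s × t_tx = 2.05e+08 × 1.47368e-06 = 302 m.

302 m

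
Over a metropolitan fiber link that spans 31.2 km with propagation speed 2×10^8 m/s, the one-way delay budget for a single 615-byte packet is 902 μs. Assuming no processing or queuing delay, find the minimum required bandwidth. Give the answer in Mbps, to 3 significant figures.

L = 4920 bits.
Propagation delay = 31200 / 200000000 = 156 μs.
Transmission budget = 902 − 156 = 746 μs.
R ≥ L / t_tx = 4920 bits / 0.000746 s = 6.60 Mbps.

6.60 Mbps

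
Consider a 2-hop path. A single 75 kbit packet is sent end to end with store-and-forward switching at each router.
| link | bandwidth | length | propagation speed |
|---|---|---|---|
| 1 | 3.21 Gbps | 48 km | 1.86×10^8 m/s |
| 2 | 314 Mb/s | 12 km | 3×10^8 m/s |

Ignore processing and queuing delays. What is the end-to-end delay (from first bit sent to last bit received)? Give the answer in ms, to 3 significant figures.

L = 75000 bits.
Transmission delays (L/R per hop): 0.0233645, 0.238854 ms; sum = 0.262218 ms.
Propagation delays (d/s per hop): 0.258065, 0.04 ms; sum = 0.298065 ms.
End-to-end = 0.560 ms.

0.560 ms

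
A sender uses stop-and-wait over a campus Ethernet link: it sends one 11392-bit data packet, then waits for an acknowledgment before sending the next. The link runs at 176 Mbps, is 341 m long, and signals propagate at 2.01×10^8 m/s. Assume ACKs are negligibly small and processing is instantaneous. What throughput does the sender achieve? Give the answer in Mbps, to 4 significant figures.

167.2 Mbps

t_tx = L/R = 11392/176000000 = 6.47273e-05 s.
t_prop = 341/2.01e+08 = 1.69652e-06 s; RTT = 3.39303e-06 s.
Cycle = t_tx + RTT = 6.81203e-05 s.
Throughput = L / cycle = 11392 / 6.81203e-05 = 167.2 Mbps.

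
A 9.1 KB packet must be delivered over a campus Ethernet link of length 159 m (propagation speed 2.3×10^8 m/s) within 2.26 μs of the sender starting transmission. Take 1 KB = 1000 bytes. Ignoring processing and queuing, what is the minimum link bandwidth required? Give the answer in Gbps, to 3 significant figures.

L = 72800 bits.
Propagation delay = 159 / 2.3e+08 = 0.691304 μs.
Transmission budget = 2.26 − 0.691304 = 1.5687 μs.
R ≥ L / t_tx = 72800 bits / 1.5687e-06 s = 46.4 Gbps.

46.4 Gbps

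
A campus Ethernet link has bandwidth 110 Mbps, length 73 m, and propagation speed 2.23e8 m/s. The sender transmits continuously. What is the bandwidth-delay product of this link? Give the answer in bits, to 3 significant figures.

36.0 bits

Propagation delay = 73 / 223000000 = 3.27354e-07 s.
BDP = R × t_prop = 110000000 × 3.27354e-07 = 36.009 bits.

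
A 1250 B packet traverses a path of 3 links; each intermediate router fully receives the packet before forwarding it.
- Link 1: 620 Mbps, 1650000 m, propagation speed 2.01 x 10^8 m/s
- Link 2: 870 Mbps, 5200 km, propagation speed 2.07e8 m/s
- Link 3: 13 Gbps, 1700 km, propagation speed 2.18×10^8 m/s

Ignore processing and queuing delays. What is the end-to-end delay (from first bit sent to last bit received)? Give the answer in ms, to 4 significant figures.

L = 1250 × 8 = 10000 bits.
Transmission delays (L/R per hop): 0.016129, 0.0114943, 0.000769231 ms; sum = 0.0283925 ms.
Propagation delays (d/s per hop): 8.20896, 25.1208, 7.79817 ms; sum = 41.1279 ms.
End-to-end = 41.16 ms.

41.16 ms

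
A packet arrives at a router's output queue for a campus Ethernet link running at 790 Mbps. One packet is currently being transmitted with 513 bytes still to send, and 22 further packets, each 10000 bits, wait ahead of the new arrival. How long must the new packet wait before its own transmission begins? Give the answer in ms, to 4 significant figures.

Each queued packet: L/R = 10000/790000000 = 0.0126582 ms.
22 queued → 0.278481 ms.
Plus remaining 4104 bits of current packet: 0.00519494 ms.
Queuing delay = 0.2837 ms.

0.2837 ms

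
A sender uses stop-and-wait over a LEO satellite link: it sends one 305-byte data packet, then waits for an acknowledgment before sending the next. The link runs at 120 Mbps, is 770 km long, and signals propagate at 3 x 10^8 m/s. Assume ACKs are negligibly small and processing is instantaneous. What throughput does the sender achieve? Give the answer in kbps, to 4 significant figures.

473.4 kbps

t_tx = L/R = 2440/120000000 = 2.03333e-05 s.
t_prop = 770000/300000000 = 0.00256667 s; RTT = 0.00513333 s.
Cycle = t_tx + RTT = 0.00515367 s.
Throughput = L / cycle = 2440 / 0.00515367 = 473.4 kbps.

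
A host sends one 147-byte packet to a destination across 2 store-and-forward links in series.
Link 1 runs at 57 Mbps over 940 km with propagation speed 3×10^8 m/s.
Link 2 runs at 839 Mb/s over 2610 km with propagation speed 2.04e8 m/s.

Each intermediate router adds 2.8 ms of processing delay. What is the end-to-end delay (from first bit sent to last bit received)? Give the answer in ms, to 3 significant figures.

18.7 ms

L = 147 × 8 = 1176 bits.
Transmission delays (L/R per hop): 0.0206316, 0.00140167 ms; sum = 0.0220332 ms.
Propagation delays (d/s per hop): 3.13333, 12.7941 ms; sum = 15.9275 ms.
Processing at 1 router(s): 1 × 2.8 ms = 2.8 ms.
End-to-end = 18.7 ms.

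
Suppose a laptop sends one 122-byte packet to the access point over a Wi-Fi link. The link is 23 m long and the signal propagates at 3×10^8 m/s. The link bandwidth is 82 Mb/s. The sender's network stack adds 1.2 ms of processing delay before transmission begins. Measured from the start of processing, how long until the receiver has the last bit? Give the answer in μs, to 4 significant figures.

1212 μs

L = 122 × 8 = 976 bits.
Transmission delay = L/R = 976 / 82000000 = 11.9024 μs.
Propagation delay = d/s = 23 m / 300000000 m/s = 0.0766667 μs.
Plus processing delay 1.2 ms = 1200 μs.
Total = 1212 μs.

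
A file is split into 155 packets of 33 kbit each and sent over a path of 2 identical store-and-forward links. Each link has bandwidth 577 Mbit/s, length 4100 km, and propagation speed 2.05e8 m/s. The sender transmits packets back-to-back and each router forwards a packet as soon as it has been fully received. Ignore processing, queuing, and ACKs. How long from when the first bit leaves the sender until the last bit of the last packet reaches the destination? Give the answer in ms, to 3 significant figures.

Per-hop transmission t_tx = L/R = 33000/577000000 = 0.0571924 ms.
Per-hop propagation t_prop = 4100000/2.05e+08 = 20 ms.
Pipeline fill: first packet needs 2·t_tx to clear all hops; remaining 154 packets each add one t_tx.
Total = (2+155-1)·t_tx + 2·t_prop = 156·0.0571924 + 2·20 = 48.9 ms.

48.9 ms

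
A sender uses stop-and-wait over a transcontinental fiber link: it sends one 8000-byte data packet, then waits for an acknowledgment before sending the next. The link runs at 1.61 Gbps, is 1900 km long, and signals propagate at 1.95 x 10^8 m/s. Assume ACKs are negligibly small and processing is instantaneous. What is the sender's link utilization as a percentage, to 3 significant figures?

0.204 %

t_tx = L/R = 64000/1610000000 = 3.97516e-05 s.
t_prop = 1900000/195000000 = 0.00974359 s; RTT = 0.0194872 s.
Cycle = t_tx + RTT = 0.0195269 s.
Utilization = t_tx / cycle = 3.97516e-05/0.0195269 = 0.204 %.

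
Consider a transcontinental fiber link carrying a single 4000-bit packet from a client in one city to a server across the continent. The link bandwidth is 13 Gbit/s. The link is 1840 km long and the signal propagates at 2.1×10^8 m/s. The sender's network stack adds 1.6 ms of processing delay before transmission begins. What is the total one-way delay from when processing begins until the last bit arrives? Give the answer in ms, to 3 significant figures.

10.4 ms

Transmission delay = L/R = 4000 / 13000000000 = 0.000307692 ms.
Propagation delay = d/s = 1840000 m / 210000000 m/s = 8.7619 ms.
Plus processing delay 1.6 ms = 1.6 ms.
Total = 10.4 ms.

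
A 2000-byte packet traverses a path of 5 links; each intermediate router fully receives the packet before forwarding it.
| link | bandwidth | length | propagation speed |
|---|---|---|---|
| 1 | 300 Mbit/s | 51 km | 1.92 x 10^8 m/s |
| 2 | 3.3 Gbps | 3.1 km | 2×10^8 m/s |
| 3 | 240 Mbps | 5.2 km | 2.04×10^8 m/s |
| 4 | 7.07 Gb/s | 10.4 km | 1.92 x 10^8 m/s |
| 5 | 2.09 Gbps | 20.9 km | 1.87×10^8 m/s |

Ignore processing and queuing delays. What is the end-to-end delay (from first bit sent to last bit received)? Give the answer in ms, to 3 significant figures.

0.607 ms

L = 2000 × 8 = 16000 bits.
Transmission delays (L/R per hop): 0.0533333, 0.00484848, 0.0666667, 0.00226308, 0.0076555 ms; sum = 0.134767 ms.
Propagation delays (d/s per hop): 0.265625, 0.0155, 0.0254902, 0.0541667, 0.111765 ms; sum = 0.472547 ms.
End-to-end = 0.607 ms.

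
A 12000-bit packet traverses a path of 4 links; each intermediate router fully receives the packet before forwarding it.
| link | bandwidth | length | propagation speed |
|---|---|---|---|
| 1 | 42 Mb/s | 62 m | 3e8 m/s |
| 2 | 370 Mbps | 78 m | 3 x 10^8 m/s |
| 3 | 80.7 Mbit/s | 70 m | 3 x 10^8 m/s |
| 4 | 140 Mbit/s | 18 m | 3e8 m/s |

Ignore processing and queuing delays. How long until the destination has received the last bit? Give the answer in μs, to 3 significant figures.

553 μs

Transmission delays (L/R per hop): 285.714, 32.4324, 148.699, 85.7143 μs; sum = 552.56 μs.
Propagation delays (d/s per hop): 0.206667, 0.26, 0.233333, 0.06 μs; sum = 0.76 μs.
End-to-end = 553 μs.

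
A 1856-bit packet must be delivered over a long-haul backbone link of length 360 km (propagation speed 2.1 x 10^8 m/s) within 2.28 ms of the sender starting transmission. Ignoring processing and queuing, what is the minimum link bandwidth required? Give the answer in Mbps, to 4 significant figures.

3.281 Mbps

Propagation delay = 360000 / 210000000 = 1.71429 ms.
Transmission budget = 2.28 − 1.71429 = 0.565714 ms.
R ≥ L / t_tx = 1856 bits / 0.000565714 s = 3.281 Mbps.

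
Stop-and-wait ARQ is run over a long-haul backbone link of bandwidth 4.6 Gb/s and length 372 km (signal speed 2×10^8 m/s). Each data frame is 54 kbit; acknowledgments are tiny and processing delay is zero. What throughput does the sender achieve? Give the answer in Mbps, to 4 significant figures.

t_tx = L/R = 54000/4600000000 = 1.17391e-05 s.
t_prop = 372000/200000000 = 0.00186 s; RTT = 0.00372 s.
Cycle = t_tx + RTT = 0.00373174 s.
Throughput = L / cycle = 54000 / 0.00373174 = 14.47 Mbps.

14.47 Mbps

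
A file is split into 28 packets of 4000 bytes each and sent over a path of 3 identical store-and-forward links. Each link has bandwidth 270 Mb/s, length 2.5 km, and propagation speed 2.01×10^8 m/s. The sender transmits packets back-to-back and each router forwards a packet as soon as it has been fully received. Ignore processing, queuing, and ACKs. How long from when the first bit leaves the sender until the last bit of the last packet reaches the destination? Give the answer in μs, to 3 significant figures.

3590 μs

Per-hop transmission t_tx = L/R = 32000/270000000 = 118.519 μs.
Per-hop propagation t_prop = 2500/2.01e+08 = 12.4378 μs.
Pipeline fill: first packet needs 3·t_tx to clear all hops; remaining 27 packets each add one t_tx.
Total = (3+28-1)·t_tx + 3·t_prop = 30·118.519 + 3·12.4378 = 3590 μs.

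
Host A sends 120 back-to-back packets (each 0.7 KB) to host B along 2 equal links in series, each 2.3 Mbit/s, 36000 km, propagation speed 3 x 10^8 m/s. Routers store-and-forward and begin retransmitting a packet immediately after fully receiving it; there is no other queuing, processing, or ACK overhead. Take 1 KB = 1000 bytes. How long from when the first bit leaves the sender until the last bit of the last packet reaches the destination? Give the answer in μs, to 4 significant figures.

534600 μs

Per-hop transmission t_tx = L/R = 5600/2300000 = 2434.78 μs.
Per-hop propagation t_prop = 36000000/300000000 = 120000 μs.
Pipeline fill: first packet needs 2·t_tx to clear all hops; remaining 119 packets each add one t_tx.
Total = (2+120-1)·t_tx + 2·t_prop = 121·2434.78 + 2·120000 = 534600 μs.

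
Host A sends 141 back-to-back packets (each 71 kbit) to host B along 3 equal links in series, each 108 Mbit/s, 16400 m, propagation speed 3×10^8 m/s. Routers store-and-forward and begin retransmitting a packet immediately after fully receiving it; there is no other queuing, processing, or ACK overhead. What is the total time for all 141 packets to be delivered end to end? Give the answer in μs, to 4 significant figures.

Per-hop transmission t_tx = L/R = 71000/108000000 = 657.407 μs.
Per-hop propagation t_prop = 16400/300000000 = 54.6667 μs.
Pipeline fill: first packet needs 3·t_tx to clear all hops; remaining 140 packets each add one t_tx.
Total = (3+141-1)·t_tx + 3·t_prop = 143·657.407 + 3·54.6667 = 94170 μs.

94170 μs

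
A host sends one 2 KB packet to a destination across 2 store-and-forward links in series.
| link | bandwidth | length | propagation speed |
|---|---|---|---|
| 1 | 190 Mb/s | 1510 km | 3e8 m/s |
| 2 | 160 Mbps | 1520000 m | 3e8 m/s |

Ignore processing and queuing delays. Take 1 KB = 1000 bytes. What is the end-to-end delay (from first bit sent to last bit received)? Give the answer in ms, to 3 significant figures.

L = 16000 bits.
Transmission delays (L/R per hop): 0.0842105, 0.1 ms; sum = 0.184211 ms.
Propagation delays (d/s per hop): 5.03333, 5.06667 ms; sum = 10.1 ms.
End-to-end = 10.3 ms.

10.3 ms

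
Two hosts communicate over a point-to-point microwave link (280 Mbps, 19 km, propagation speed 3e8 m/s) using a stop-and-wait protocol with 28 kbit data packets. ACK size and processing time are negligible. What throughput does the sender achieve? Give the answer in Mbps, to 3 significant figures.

t_tx = L/R = 28000/280000000 = 0.0001 s.
t_prop = 19000/300000000 = 6.33333e-05 s; RTT = 0.000126667 s.
Cycle = t_tx + RTT = 0.000226667 s.
Throughput = L / cycle = 28000 / 0.000226667 = 124 Mbps.

124 Mbps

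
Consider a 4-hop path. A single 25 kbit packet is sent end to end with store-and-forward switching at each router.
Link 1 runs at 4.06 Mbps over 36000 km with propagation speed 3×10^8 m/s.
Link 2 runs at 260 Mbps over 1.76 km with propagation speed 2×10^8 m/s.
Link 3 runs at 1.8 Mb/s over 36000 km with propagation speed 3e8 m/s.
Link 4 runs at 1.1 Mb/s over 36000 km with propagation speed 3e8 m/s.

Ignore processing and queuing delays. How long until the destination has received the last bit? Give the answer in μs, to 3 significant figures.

403000 μs

L = 25000 bits.
Transmission delays (L/R per hop): 6157.64, 96.1538, 13888.9, 22727.3 μs; sum = 42870 μs.
Propagation delays (d/s per hop): 120000, 8.8, 120000, 120000 μs; sum = 360009 μs.
End-to-end = 403000 μs.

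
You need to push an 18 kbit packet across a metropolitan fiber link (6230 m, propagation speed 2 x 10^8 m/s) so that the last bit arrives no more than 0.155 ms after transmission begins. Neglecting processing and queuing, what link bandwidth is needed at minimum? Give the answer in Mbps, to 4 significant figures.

145.3 Mbps

Propagation delay = 6230 / 200000000 = 0.03115 ms.
Transmission budget = 0.155 − 0.03115 = 0.12385 ms.
R ≥ L / t_tx = 18000 bits / 0.00012385 s = 145.3 Mbps.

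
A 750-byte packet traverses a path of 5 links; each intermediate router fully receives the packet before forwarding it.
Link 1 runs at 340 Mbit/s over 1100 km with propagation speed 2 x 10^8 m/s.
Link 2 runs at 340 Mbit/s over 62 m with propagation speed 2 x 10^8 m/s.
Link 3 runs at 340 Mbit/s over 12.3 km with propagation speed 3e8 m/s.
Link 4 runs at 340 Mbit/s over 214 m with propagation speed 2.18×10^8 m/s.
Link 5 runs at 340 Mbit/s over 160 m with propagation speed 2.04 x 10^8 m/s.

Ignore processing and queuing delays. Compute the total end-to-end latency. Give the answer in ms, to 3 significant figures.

5.63 ms

L = 750 × 8 = 6000 bits.
Transmission delay per hop = L/R = 6000/340000000 = 0.0176471 ms; 5 hops → 0.0882353 ms.
Propagation delays (d/s per hop): 5.5, 0.00031, 0.041, 0.000981651, 0.000784314 ms; sum = 5.54308 ms.
End-to-end = 5.63 ms.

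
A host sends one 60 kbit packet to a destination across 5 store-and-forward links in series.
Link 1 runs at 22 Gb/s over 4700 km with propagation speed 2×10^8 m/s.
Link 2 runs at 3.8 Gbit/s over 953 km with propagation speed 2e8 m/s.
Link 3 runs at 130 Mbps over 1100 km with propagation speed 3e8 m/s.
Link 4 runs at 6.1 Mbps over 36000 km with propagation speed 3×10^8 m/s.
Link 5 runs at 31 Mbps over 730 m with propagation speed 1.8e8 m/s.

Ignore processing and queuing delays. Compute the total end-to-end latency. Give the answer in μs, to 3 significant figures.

164000 μs

L = 60000 bits.
Transmission delays (L/R per hop): 2.72727, 15.7895, 461.538, 9836.07, 1935.48 μs; sum = 12251.6 μs.
Propagation delays (d/s per hop): 23500, 4765, 3666.67, 120000, 4.05556 μs; sum = 151936 μs.
End-to-end = 164000 μs.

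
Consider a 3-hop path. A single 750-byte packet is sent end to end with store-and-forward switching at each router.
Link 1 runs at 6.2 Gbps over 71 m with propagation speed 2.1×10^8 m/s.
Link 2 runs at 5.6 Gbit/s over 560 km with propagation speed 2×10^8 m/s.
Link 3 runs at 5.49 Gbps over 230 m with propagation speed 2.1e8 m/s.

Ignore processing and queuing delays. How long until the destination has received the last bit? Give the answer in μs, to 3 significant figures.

L = 750 × 8 = 6000 bits.
Transmission delays (L/R per hop): 0.967742, 1.07143, 1.0929 μs; sum = 3.13207 μs.
Propagation delays (d/s per hop): 0.338095, 2800, 1.09524 μs; sum = 2801.43 μs.
End-to-end = 2800 μs.

2800 μs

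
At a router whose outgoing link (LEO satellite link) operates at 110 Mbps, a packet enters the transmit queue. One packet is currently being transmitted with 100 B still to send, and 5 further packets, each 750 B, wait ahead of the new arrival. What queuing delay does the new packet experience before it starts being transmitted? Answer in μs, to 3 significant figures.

280 μs

Each queued packet: L/R = 6000/110000000 = 54.5455 μs.
5 queued → 272.727 μs.
Plus remaining 800 bits of current packet: 7.27273 μs.
Queuing delay = 280 μs.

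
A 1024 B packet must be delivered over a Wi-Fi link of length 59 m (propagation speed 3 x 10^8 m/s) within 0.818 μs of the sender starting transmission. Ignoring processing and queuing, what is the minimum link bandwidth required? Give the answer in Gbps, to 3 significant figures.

13.2 Gbps

L = 8192 bits.
Propagation delay = 59 / 300000000 = 0.196667 μs.
Transmission budget = 0.818 − 0.196667 = 0.621333 μs.
R ≥ L / t_tx = 8192 bits / 6.21333e-07 s = 13.2 Gbps.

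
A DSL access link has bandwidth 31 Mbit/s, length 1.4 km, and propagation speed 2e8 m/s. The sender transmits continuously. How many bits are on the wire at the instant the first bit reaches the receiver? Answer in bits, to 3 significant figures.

Propagation delay = 1400 / 200000000 = 7e-06 s.
BDP = R × t_prop = 31000000 × 7e-06 = 217 bits.

217 bits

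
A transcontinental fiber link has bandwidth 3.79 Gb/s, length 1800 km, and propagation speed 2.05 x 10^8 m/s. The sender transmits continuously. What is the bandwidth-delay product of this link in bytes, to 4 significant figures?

4160000 bytes

Propagation delay = 1800000 / 2.05e+08 = 0.00878049 s.
BDP = R × t_prop = 3790000000 × 0.00878049 = 33278000 bits.
In bytes: 33278000/8 = 4160000 bytes.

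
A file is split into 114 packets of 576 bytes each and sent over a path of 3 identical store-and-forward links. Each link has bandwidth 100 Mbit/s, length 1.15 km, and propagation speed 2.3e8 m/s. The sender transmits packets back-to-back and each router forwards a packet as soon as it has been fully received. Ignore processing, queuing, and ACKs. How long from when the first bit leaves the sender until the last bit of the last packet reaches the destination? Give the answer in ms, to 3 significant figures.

Per-hop transmission t_tx = L/R = 4608/100000000 = 0.04608 ms.
Per-hop propagation t_prop = 1150/2.3e+08 = 0.005 ms.
Pipeline fill: first packet needs 3·t_tx to clear all hops; remaining 113 packets each add one t_tx.
Total = (3+114-1)·t_tx + 3·t_prop = 116·0.04608 + 3·0.005 = 5.36 ms.

5.36 ms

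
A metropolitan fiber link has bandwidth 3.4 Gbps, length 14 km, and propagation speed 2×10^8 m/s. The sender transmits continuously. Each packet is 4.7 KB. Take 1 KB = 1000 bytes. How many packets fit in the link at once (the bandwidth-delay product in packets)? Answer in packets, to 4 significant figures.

6.330 packets

Propagation delay = 14000 / 200000000 = 7e-05 s.
BDP = R × t_prop = 3400000000 × 7e-05 = 238000 bits.
In packets of 37600 bits: 6.330 packets.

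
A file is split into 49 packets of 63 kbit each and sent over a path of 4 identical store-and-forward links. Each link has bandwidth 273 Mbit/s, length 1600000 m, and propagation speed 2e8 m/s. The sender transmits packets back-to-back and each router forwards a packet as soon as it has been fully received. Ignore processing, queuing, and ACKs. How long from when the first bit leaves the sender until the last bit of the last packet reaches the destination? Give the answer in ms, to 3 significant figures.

44.0 ms

Per-hop transmission t_tx = L/R = 63000/273000000 = 0.230769 ms.
Per-hop propagation t_prop = 1600000/200000000 = 8 ms.
Pipeline fill: first packet needs 4·t_tx to clear all hops; remaining 48 packets each add one t_tx.
Total = (4+49-1)·t_tx + 4·t_prop = 52·0.230769 + 4·8 = 44.0 ms.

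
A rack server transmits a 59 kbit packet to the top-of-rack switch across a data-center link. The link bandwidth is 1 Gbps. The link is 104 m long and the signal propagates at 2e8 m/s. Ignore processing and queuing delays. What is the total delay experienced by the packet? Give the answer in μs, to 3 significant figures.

59.5 μs

L = 59000 bits.
Transmission delay = L/R = 59000 / 1000000000 = 59 μs.
Propagation delay = d/s = 104 m / 200000000 m/s = 0.52 μs.
Total = 59.5 μs.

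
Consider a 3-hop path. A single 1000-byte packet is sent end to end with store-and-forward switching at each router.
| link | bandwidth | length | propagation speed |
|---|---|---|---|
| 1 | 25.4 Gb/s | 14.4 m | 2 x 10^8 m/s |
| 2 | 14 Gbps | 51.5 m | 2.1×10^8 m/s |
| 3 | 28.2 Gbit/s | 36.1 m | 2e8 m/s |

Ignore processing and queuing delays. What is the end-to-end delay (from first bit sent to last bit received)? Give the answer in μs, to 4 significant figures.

L = 1000 × 8 = 8000 bits.
Transmission delays (L/R per hop): 0.314961, 0.571429, 0.283688 μs; sum = 1.17008 μs.
Propagation delays (d/s per hop): 0.072, 0.245238, 0.1805 μs; sum = 0.497738 μs.
End-to-end = 1.668 μs.

1.668 μs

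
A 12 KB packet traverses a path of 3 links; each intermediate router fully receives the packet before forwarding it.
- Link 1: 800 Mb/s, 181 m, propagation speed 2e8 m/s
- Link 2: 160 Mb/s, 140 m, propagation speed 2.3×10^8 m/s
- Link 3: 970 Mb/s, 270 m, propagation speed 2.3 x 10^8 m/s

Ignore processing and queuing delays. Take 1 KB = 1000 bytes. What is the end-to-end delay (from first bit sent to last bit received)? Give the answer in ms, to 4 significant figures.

L = 96000 bits.
Transmission delays (L/R per hop): 0.12, 0.6, 0.0989691 ms; sum = 0.818969 ms.
Propagation delays (d/s per hop): 0.000905, 0.000608696, 0.00117391 ms; sum = 0.00268761 ms.
End-to-end = 0.8217 ms.

0.8217 ms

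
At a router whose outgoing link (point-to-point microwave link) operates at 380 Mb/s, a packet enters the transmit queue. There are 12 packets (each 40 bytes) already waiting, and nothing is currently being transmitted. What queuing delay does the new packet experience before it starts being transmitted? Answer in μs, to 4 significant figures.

10.11 μs

Each queued packet: L/R = 320/380000000 = 0.842105 μs.
12 queued → 10.1053 μs.
Queuing delay = 10.11 μs.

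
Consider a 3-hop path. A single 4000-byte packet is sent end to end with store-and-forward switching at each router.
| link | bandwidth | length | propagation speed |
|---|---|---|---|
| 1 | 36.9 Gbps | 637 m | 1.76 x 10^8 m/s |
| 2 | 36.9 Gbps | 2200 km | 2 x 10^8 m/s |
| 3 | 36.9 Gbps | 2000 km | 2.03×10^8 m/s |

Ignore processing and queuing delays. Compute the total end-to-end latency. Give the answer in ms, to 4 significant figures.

L = 4000 × 8 = 32000 bits.
Transmission delay per hop = L/R = 32000/36900000000 = 0.000867209 ms; 3 hops → 0.00260163 ms.
Propagation delays (d/s per hop): 0.00361932, 11, 9.85222 ms; sum = 20.8558 ms.
End-to-end = 20.86 ms.

20.86 ms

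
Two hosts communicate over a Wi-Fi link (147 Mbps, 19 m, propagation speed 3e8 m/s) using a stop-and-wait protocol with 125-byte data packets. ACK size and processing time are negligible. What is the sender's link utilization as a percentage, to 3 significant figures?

98.2 %

t_tx = L/R = 1000/147000000 = 6.80272e-06 s.
t_prop = 19/300000000 = 6.33333e-08 s; RTT = 1.26667e-07 s.
Cycle = t_tx + RTT = 6.92939e-06 s.
Utilization = t_tx / cycle = 6.80272e-06/6.92939e-06 = 98.2 %.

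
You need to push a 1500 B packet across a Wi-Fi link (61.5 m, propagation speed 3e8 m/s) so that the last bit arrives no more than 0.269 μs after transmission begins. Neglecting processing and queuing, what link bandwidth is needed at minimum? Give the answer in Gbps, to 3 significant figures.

L = 12000 bits.
Propagation delay = 61.5 / 300000000 = 0.205 μs.
Transmission budget = 0.269 − 0.205 = 0.064 μs.
R ≥ L / t_tx = 12000 bits / 6.4e-08 s = 188 Gbps.

188 Gbps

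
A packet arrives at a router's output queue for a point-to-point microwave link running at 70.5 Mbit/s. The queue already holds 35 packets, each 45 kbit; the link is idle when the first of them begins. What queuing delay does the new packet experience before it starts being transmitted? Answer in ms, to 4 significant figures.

Each queued packet: L/R = 45000/70500000 = 0.638298 ms.
35 queued → 22.3404 ms.
Queuing delay = 22.34 ms.

22.34 ms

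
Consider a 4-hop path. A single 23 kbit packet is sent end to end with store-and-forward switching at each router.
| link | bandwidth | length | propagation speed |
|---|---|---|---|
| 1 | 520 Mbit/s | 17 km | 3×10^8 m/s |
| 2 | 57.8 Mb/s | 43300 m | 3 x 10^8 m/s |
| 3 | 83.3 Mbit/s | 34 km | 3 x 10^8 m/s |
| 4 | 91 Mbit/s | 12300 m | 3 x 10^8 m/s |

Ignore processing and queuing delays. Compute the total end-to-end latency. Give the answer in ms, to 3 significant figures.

L = 23000 bits.
Transmission delays (L/R per hop): 0.0442308, 0.397924, 0.27611, 0.252747 ms; sum = 0.971012 ms.
Propagation delays (d/s per hop): 0.0566667, 0.144333, 0.113333, 0.041 ms; sum = 0.355333 ms.
End-to-end = 1.33 ms.

1.33 ms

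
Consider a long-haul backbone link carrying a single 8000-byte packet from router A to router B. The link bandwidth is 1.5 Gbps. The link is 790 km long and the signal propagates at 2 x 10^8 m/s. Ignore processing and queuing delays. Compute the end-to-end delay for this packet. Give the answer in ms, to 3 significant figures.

L = 8000 × 8 = 64000 bits.
Transmission delay = L/R = 64000 / 1500000000 = 0.0426667 ms.
Propagation delay = d/s = 790000 m / 200000000 m/s = 3.95 ms.
Total = 3.99 ms.

3.99 ms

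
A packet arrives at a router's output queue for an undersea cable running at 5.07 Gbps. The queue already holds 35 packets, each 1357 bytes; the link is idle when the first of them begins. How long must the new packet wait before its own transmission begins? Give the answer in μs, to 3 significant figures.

74.9 μs

Each queued packet: L/R = 10856/5070000000 = 2.14122 μs.
35 queued → 74.9428 μs.
Queuing delay = 74.9 μs.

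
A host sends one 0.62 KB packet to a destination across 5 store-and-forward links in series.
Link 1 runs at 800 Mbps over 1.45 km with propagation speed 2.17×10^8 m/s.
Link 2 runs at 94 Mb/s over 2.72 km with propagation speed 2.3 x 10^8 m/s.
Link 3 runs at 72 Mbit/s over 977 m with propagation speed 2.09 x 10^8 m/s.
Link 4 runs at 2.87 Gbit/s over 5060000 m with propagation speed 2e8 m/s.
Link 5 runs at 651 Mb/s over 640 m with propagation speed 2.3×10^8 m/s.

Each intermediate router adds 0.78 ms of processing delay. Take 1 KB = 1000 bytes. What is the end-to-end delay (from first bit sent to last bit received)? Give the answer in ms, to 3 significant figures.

L = 4960 bits.
Transmission delays (L/R per hop): 0.0062, 0.052766, 0.0688889, 0.00172822, 0.00761905 ms; sum = 0.137202 ms.
Propagation delays (d/s per hop): 0.00668203, 0.0118261, 0.00467464, 25.3, 0.00278261 ms; sum = 25.326 ms.
Processing at 4 router(s): 4 × 0.78 ms = 3.12 ms.
End-to-end = 28.6 ms.

28.6 ms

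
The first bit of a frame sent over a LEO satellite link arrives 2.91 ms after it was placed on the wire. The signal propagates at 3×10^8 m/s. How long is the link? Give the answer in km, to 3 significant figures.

873 km

d = s × t_prop = 300000000 × 0.00291 = 873 km.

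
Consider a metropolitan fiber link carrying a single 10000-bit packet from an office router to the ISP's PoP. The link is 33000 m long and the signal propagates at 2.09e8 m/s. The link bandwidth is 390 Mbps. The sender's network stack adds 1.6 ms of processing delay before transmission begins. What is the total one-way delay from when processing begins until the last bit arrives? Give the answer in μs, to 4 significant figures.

1784 μs

Transmission delay = L/R = 10000 / 390000000 = 25.641 μs.
Propagation delay = d/s = 33000 m / 209000000 m/s = 157.895 μs.
Plus processing delay 1.6 ms = 1600 μs.
Total = 1784 μs.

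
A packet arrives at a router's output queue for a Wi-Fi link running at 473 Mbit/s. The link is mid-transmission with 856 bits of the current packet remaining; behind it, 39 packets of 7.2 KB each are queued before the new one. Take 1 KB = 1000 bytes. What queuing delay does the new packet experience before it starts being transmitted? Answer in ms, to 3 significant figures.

4.75 ms

Each queued packet: L/R = 57600/473000000 = 0.121776 ms.
39 queued → 4.74926 ms.
Plus remaining 856 bits of current packet: 0.00180973 ms.
Queuing delay = 4.75 ms.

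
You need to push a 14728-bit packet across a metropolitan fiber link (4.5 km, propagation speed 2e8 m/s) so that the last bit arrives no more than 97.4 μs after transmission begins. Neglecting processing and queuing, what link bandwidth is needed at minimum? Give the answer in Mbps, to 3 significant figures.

197 Mbps

Propagation delay = 4500 / 200000000 = 22.5 μs.
Transmission budget = 97.4 − 22.5 = 74.9 μs.
R ≥ L / t_tx = 14728 bits / 7.49e-05 s = 197 Mbps.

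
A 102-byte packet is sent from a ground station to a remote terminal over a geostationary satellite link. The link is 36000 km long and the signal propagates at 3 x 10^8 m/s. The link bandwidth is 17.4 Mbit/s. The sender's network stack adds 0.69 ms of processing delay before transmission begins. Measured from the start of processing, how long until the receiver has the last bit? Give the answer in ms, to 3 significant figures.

121 ms

L = 102 × 8 = 816 bits.
Transmission delay = L/R = 816 / 17400000 = 0.0468966 ms.
Propagation delay = d/s = 36000000 m / 300000000 m/s = 120 ms.
Plus processing delay 0.69 ms = 0.69 ms.
Total = 121 ms.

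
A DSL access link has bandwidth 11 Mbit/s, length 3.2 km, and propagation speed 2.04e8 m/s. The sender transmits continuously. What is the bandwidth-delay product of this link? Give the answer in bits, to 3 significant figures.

Propagation delay = 3200 / 204000000 = 1.56863e-05 s.
BDP = R × t_prop = 11000000 × 1.56863e-05 = 172.549 bits.

173 bits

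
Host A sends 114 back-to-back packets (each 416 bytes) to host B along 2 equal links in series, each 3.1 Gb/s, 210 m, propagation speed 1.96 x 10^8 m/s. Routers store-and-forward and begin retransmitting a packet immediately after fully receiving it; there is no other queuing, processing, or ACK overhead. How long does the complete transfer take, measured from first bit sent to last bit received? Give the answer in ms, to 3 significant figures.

0.126 ms

Per-hop transmission t_tx = L/R = 3328/3100000000 = 0.00107355 ms.
Per-hop propagation t_prop = 210/196000000 = 0.00107143 ms.
Pipeline fill: first packet needs 2·t_tx to clear all hops; remaining 113 packets each add one t_tx.
Total = (2+114-1)·t_tx + 2·t_prop = 115·0.00107355 + 2·0.00107143 = 0.126 ms.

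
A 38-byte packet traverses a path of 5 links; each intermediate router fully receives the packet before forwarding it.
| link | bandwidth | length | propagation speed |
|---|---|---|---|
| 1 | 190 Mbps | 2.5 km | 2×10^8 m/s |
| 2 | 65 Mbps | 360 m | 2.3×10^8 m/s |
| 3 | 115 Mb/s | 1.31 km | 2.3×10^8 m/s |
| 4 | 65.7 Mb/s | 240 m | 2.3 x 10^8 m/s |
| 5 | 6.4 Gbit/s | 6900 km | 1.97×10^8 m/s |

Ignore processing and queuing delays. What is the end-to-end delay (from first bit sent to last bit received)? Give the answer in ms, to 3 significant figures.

L = 38 × 8 = 304 bits.
Transmission delays (L/R per hop): 0.0016, 0.00467692, 0.00264348, 0.00462709, 4.75e-05 ms; sum = 0.013595 ms.
Propagation delays (d/s per hop): 0.0125, 0.00156522, 0.00569565, 0.00104348, 35.0254 ms; sum = 35.0462 ms.
End-to-end = 35.1 ms.

35.1 ms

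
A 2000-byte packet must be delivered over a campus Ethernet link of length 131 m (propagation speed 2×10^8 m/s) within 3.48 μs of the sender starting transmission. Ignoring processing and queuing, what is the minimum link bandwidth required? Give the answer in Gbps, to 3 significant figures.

L = 16000 bits.
Propagation delay = 131 / 200000000 = 0.655 μs.
Transmission budget = 3.48 − 0.655 = 2.825 μs.
R ≥ L / t_tx = 16000 bits / 2.825e-06 s = 5.66 Gbps.

5.66 Gbps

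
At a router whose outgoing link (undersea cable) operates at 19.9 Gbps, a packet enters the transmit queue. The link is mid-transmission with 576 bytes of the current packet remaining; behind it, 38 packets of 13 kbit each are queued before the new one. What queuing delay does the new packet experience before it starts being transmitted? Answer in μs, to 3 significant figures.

Each queued packet: L/R = 13000/19900000000 = 0.653266 μs.
38 queued → 24.8241 μs.
Plus remaining 4608 bits of current packet: 0.231558 μs.
Queuing delay = 25.1 μs.

25.1 μs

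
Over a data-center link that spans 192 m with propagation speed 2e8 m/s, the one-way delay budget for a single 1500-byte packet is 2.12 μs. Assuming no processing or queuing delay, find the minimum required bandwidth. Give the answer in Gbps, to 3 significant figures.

10.3 Gbps

L = 12000 bits.
Propagation delay = 192 / 200000000 = 0.96 μs.
Transmission budget = 2.12 − 0.96 = 1.16 μs.
R ≥ L / t_tx = 12000 bits / 1.16e-06 s = 10.3 Gbps.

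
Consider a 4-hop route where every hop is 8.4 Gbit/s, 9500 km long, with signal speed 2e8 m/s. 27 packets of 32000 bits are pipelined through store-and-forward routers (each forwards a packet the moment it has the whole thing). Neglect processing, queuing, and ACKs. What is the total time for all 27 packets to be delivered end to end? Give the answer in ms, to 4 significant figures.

Per-hop transmission t_tx = L/R = 32000/8400000000 = 0.00380952 ms.
Per-hop propagation t_prop = 9500000/200000000 = 47.5 ms.
Pipeline fill: first packet needs 4·t_tx to clear all hops; remaining 26 packets each add one t_tx.
Total = (4+27-1)·t_tx + 4·t_prop = 30·0.00380952 + 4·47.5 = 190.1 ms.

190.1 ms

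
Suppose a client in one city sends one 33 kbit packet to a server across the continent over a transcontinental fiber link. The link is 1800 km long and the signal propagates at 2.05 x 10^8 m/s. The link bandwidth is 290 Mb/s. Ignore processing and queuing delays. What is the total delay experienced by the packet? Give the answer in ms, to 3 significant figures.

L = 33000 bits.
Transmission delay = L/R = 33000 / 290000000 = 0.113793 ms.
Propagation delay = d/s = 1800000 m / 2.05e+08 m/s = 8.78049 ms.
Total = 8.89 ms.

8.89 ms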